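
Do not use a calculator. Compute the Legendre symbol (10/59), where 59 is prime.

Euler's criterion: (10/59) ≡ 10^29 (mod 59).
10^2 ≡ 41 (mod 59)
10^4 ≡ 29 (mod 59)
10^8 ≡ 15 (mod 59)
10^16 ≡ 48 (mod 59)
10^29 = 10^(16+8+4+1) ≡ 58 (mod 59).
Result is 58 ≡ −1, so (10/59) = −1.

-1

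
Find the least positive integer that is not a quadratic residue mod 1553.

3

(2/1553) = +1, so 2 is a residue.
(3/1553) = −1, so 3 is the smallest positive non-residue mod 1553.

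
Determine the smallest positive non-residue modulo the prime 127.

(2/127) = +1, so 2 is a residue.
(3/127) = −1, so 3 is the smallest positive non-residue mod 127.

3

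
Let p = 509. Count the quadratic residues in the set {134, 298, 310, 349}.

2

(134/509) = -1 → non-residue.
(298/509) = +1 → QR.
(310/509) = +1 → QR.
(349/509) = -1 → non-residue.
Total quadratic residues among the 4: 2.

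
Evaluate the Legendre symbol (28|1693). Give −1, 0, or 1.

-1

Pull out 2^2: since 1693 ≡ 5 (mod 8), (2/1693) = -1, so (2/1693)^2 = +1.
Reciprocity: 7 ≡ 3 and 1693 ≡ 1 (mod 4), so (7/1693) = +(1693/7).
Reduce top mod 7: now compute (6/7).
Pull out 2: since 7 ≡ 7 (mod 8), (2/7) = +1.
Reciprocity: 3 ≡ 3 and 7 ≡ 3 (mod 4), so (3/7) = −(7/3).
Reduce top mod 3: now compute (1/3).
Reached (1/3) = 1. Collecting the sign flips along the way, the symbol is -1.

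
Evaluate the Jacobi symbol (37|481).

0

Reciprocity: 37 ≡ 1 and 481 ≡ 1 (mod 4), so (37/481) = +(481/37).
Reduce top mod 37: now compute (0/37).
Top reduces to 0: gcd > 1, so the symbol is 0.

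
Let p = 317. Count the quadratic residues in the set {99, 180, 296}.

1

(99/317) = +1 → QR.
(180/317) = -1 → non-residue.
(296/317) = -1 → non-residue.
Total quadratic residues among the 3: 1.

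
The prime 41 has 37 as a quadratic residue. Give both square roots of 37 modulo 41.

41 ≡ 1 (mod 4), so we find a root by search.
Trying successive values, 18² = 324 ≡ 37 (mod 41). The other root is 41 − 18 = 23.

18, 23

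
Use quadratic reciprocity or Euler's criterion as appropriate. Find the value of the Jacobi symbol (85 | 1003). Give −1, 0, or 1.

Reciprocity: 85 ≡ 1 and 1003 ≡ 3 (mod 4), so (85/1003) = +(1003/85).
Reduce top mod 85: now compute (68/85).
Pull out 2^2: since 85 ≡ 5 (mod 8), (2/85) = -1, so (2/85)^2 = +1.
Reciprocity: 17 ≡ 1 and 85 ≡ 1 (mod 4), so (17/85) = +(85/17).
Reduce top mod 17: now compute (0/17).
Top reduces to 0: gcd > 1, so the symbol is 0.

0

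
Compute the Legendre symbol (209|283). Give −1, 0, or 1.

-1

Reciprocity: 209 ≡ 1 and 283 ≡ 3 (mod 4), so (209/283) = +(283/209).
Reduce top mod 209: now compute (74/209).
Pull out 2: since 209 ≡ 1 (mod 8), (2/209) = +1.
Reciprocity: 37 ≡ 1 and 209 ≡ 1 (mod 4), so (37/209) = +(209/37).
Reduce top mod 37: now compute (24/37).
Pull out 2^3: since 37 ≡ 5 (mod 8), (2/37) = -1, so (2/37)^3 = -1.
Reciprocity: 3 ≡ 3 and 37 ≡ 1 (mod 4), so (3/37) = +(37/3).
Reduce top mod 3: now compute (1/3).
Reached (1/3) = 1. Collecting the sign flips along the way, the symbol is -1.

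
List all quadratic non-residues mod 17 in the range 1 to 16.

3, 5, 6, 7, 10, 11, 12, 14

Square k = 1,…,8 (k and 17−k give the same square):
1²=1, 2²=4, 3²=9, 4²=16, 5²≡8, 6²≡2, 7²≡15, 8²≡13 (mod 17).
The residues are {1, 2, 4, 8, 9, 13, 15, 16}; the non-residues are the remaining 8 nonzero classes.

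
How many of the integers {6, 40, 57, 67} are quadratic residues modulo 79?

(6/79) = -1 → non-residue.
(40/79) = +1 → QR.
(57/79) = -1 → non-residue.
(67/79) = +1 → QR.
Total quadratic residues among the 4: 2.

2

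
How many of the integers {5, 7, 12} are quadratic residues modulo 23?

(5/23) = -1 → non-residue.
(7/23) = -1 → non-residue.
(12/23) = +1 → QR.
Total quadratic residues among the 3: 1.

1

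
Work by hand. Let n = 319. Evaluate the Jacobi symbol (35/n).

-1

Reciprocity: 35 ≡ 3 and 319 ≡ 3 (mod 4), so (35/319) = −(319/35).
Reduce top mod 35: now compute (4/35).
Pull out 2^2: since 35 ≡ 3 (mod 8), (2/35) = -1, so (2/35)^2 = +1.
Reached (1/35) = 1. Collecting the sign flips along the way, the symbol is -1.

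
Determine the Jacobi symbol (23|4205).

Reciprocity: 23 ≡ 3 and 4205 ≡ 1 (mod 4), so (23/4205) = +(4205/23).
Reduce top mod 23: now compute (19/23).
Reciprocity: 19 ≡ 3 and 23 ≡ 3 (mod 4), so (19/23) = −(23/19).
Reduce top mod 19: now compute (4/19).
Pull out 2^2: since 19 ≡ 3 (mod 8), (2/19) = -1, so (2/19)^2 = +1.
Reached (1/19) = 1. Collecting the sign flips along the way, the symbol is -1.

-1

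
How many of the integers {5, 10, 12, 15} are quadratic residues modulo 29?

1

(5/29) = +1 → QR.
(10/29) = -1 → non-residue.
(12/29) = -1 → non-residue.
(15/29) = -1 → non-residue.
Total quadratic residues among the 4: 1.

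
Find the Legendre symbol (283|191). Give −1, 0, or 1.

1

First reduce: 283 ≡ 92 (mod 191).
Pull out 2^2: since 191 ≡ 7 (mod 8), (2/191) = +1, so (2/191)^2 = +1.
Reciprocity: 23 ≡ 3 and 191 ≡ 3 (mod 4), so (23/191) = −(191/23).
Reduce top mod 23: now compute (7/23).
Reciprocity: 7 ≡ 3 and 23 ≡ 3 (mod 4), so (7/23) = −(23/7).
Reduce top mod 7: now compute (2/7).
Pull out 2: since 7 ≡ 7 (mod 8), (2/7) = +1.
Reached (1/7) = 1. Collecting the sign flips along the way, the symbol is +1.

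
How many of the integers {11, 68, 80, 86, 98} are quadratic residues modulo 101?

(11/101) = -1 → non-residue.
(68/101) = +1 → QR.
(80/101) = +1 → QR.
(86/101) = -1 → non-residue.
(98/101) = -1 → non-residue.
Total quadratic residues among the 5: 2.

2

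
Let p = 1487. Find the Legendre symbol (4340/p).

-1

First reduce: 4340 ≡ 1366 (mod 1487).
Pull out 2: since 1487 ≡ 7 (mod 8), (2/1487) = +1.
Reciprocity: 683 ≡ 3 and 1487 ≡ 3 (mod 4), so (683/1487) = −(1487/683).
Reduce top mod 683: now compute (121/683).
Reciprocity: 121 ≡ 1 and 683 ≡ 3 (mod 4), so (121/683) = +(683/121).
Reduce top mod 121: now compute (78/121).
Pull out 2: since 121 ≡ 1 (mod 8), (2/121) = +1.
Reciprocity: 39 ≡ 3 and 121 ≡ 1 (mod 4), so (39/121) = +(121/39).
Reduce top mod 39: now compute (4/39).
Pull out 2^2: since 39 ≡ 7 (mod 8), (2/39) = +1, so (2/39)^2 = +1.
Reached (1/39) = 1. Collecting the sign flips along the way, the symbol is -1.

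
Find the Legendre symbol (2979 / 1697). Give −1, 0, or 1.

First reduce: 2979 ≡ 1282 (mod 1697).
Pull out 2: since 1697 ≡ 1 (mod 8), (2/1697) = +1.
Reciprocity: 641 ≡ 1 and 1697 ≡ 1 (mod 4), so (641/1697) = +(1697/641).
Reduce top mod 641: now compute (415/641).
Reciprocity: 415 ≡ 3 and 641 ≡ 1 (mod 4), so (415/641) = +(641/415).
Reduce top mod 415: now compute (226/415).
Pull out 2: since 415 ≡ 7 (mod 8), (2/415) = +1.
Reciprocity: 113 ≡ 1 and 415 ≡ 3 (mod 4), so (113/415) = +(415/113).
Reduce top mod 113: now compute (76/113).
Pull out 2^2: since 113 ≡ 1 (mod 8), (2/113) = +1, so (2/113)^2 = +1.
Reciprocity: 19 ≡ 3 and 113 ≡ 1 (mod 4), so (19/113) = +(113/19).
Reduce top mod 19: now compute (18/19).
Pull out 2: since 19 ≡ 3 (mod 8), (2/19) = -1.
Reciprocity: 9 ≡ 1 and 19 ≡ 3 (mod 4), so (9/19) = +(19/9).
Reduce top mod 9: now compute (1/9).
Reached (1/9) = 1. Collecting the sign flips along the way, the symbol is -1.

-1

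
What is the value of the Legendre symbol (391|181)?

First reduce: 391 ≡ 29 (mod 181).
Reciprocity: 29 ≡ 1 and 181 ≡ 1 (mod 4), so (29/181) = +(181/29).
Reduce top mod 29: now compute (7/29).
Reciprocity: 7 ≡ 3 and 29 ≡ 1 (mod 4), so (7/29) = +(29/7).
Reduce top mod 7: now compute (1/7).
Reached (1/7) = 1. Collecting the sign flips along the way, the symbol is +1.

1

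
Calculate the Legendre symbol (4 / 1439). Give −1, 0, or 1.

1

Pull out 2^2: since 1439 ≡ 7 (mod 8), (2/1439) = +1, so (2/1439)^2 = +1.
Reached (1/1439) = 1. Collecting the sign flips along the way, the symbol is +1.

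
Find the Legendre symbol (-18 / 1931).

1

First reduce: -18 ≡ 1913 (mod 1931).
Reciprocity: 1913 ≡ 1 and 1931 ≡ 3 (mod 4), so (1913/1931) = +(1931/1913).
Reduce top mod 1913: now compute (18/1913).
Pull out 2: since 1913 ≡ 1 (mod 8), (2/1913) = +1.
Reciprocity: 9 ≡ 1 and 1913 ≡ 1 (mod 4), so (9/1913) = +(1913/9).
Reduce top mod 9: now compute (5/9).
Reciprocity: 5 ≡ 1 and 9 ≡ 1 (mod 4), so (5/9) = +(9/5).
Reduce top mod 5: now compute (4/5).
Pull out 2^2: since 5 ≡ 5 (mod 8), (2/5) = -1, so (2/5)^2 = +1.
Reached (1/5) = 1. Collecting the sign flips along the way, the symbol is +1.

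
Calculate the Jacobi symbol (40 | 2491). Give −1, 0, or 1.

Pull out 2^3: since 2491 ≡ 3 (mod 8), (2/2491) = -1, so (2/2491)^3 = -1.
Reciprocity: 5 ≡ 1 and 2491 ≡ 3 (mod 4), so (5/2491) = +(2491/5).
Reduce top mod 5: now compute (1/5).
Reached (1/5) = 1. Collecting the sign flips along the way, the symbol is -1.

-1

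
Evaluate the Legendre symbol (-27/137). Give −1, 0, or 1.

-1

Euler's criterion: (-27/137) ≡ 110^68 (mod 137).
110^2 ≡ 44 (mod 137)
110^4 ≡ 18 (mod 137)
110^8 ≡ 50 (mod 137)
110^16 ≡ 34 (mod 137)
110^32 ≡ 60 (mod 137)
110^64 ≡ 38 (mod 137)
110^68 = 110^(64+4) ≡ 136 (mod 137).
Result is 136 ≡ −1, so (-27/137) = −1.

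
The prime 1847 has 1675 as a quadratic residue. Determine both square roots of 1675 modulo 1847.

Since 1847 ≡ 3 (mod 4), a square root of 1675 is 1675^((1847+1)/4) = 1675^462 mod 1847.
Repeated squaring: 1675^2≡32, 1675^4≡1024, 1675^8≡1327, 1675^16≡738, 1675^32≡1626, 1675^64≡819, 1675^128≡300, 1675^256≡1344 (mod 1847).
1675^462 = 1675^(256+128+64+8+4+2) ≡ 570 (mod 1847).
Check: 570² = 324900 ≡ 1675 (mod 1847). The two roots are 570 and 1277.

570, 1277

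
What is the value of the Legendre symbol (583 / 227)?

Euler's criterion: (583/227) ≡ 129^113 (mod 227).
129^2 ≡ 70 (mod 227)
129^4 ≡ 133 (mod 227)
129^8 ≡ 210 (mod 227)
129^16 ≡ 62 (mod 227)
129^32 ≡ 212 (mod 227)
129^64 ≡ 225 (mod 227)
129^113 = 129^(64+32+16+1) ≡ 1 (mod 227).
Result is 1, so (583/227) = 1.

1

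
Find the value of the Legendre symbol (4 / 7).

1

Pull out 2^2: since 7 ≡ 7 (mod 8), (2/7) = +1, so (2/7)^2 = +1.
Reached (1/7) = 1. Collecting the sign flips along the way, the symbol is +1.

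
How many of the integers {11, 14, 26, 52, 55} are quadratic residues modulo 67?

(11/67) = -1 → non-residue.
(14/67) = +1 → QR.
(26/67) = +1 → QR.
(52/67) = -1 → non-residue.
(55/67) = +1 → QR.
Total quadratic residues among the 5: 3.

3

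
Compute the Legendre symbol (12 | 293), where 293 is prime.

-1

Euler's criterion: (12/293) ≡ 12^146 (mod 293).
12^2 ≡ 144 (mod 293)
12^4 ≡ 226 (mod 293)
12^8 ≡ 94 (mod 293)
12^16 ≡ 46 (mod 293)
12^32 ≡ 65 (mod 293)
12^64 ≡ 123 (mod 293)
12^128 ≡ 186 (mod 293)
12^146 = 12^(128+16+2) ≡ 292 (mod 293).
Result is 292 ≡ −1, so (12/293) = −1.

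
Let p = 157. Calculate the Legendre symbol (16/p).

Euler's criterion: (16/157) ≡ 16^78 (mod 157).
16^2 ≡ 99 (mod 157)
16^4 ≡ 67 (mod 157)
16^8 ≡ 93 (mod 157)
16^16 ≡ 14 (mod 157)
16^32 ≡ 39 (mod 157)
16^64 ≡ 108 (mod 157)
16^78 = 16^(64+8+4+2) ≡ 1 (mod 157).
Result is 1, so (16/157) = 1.

1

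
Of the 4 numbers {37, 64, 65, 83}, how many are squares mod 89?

1

(37/89) = -1 → non-residue.
(64/89) = +1 → QR.
(65/89) = -1 → non-residue.
(83/89) = -1 → non-residue.
Total quadratic residues among the 4: 1.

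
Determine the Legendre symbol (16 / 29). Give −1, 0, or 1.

1

Pull out 2^4: since 29 ≡ 5 (mod 8), (2/29) = -1, so (2/29)^4 = +1.
Reached (1/29) = 1. Collecting the sign flips along the way, the symbol is +1.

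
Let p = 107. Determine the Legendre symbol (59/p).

Euler's criterion: (59/107) ≡ 59^53 (mod 107).
59^2 ≡ 57 (mod 107)
59^4 ≡ 39 (mod 107)
59^8 ≡ 23 (mod 107)
59^16 ≡ 101 (mod 107)
59^32 ≡ 36 (mod 107)
59^53 = 59^(32+16+4+1) ≡ 106 (mod 107).
Result is 106 ≡ −1, so (59/107) = −1.

-1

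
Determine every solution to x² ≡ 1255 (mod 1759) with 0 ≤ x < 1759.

603, 1156

Since 1759 ≡ 3 (mod 4), a square root of 1255 is 1255^((1759+1)/4) = 1255^440 mod 1759.
Repeated squaring: 1255^2≡720, 1255^4≡1254, 1255^8≡1729, 1255^16≡900, 1255^32≡860, 1255^64≡820, 1255^128≡462, 1255^256≡605 (mod 1759).
1255^440 = 1255^(256+128+32+16+8) ≡ 1156 (mod 1759).
Check: 1156² = 1336336 ≡ 1255 (mod 1759). The two roots are 603 and 1156.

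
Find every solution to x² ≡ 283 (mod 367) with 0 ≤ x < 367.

83, 284

Since 367 ≡ 3 (mod 4), a square root of 283 is 283^((367+1)/4) = 283^92 mod 367.
Repeated squaring: 283^2≡83, 283^4≡283, 283^8≡83, 283^16≡283, 283^32≡83, 283^64≡283 (mod 367).
283^92 = 283^(64+16+8+4) ≡ 83 (mod 367).
Check: 83² = 6889 ≡ 283 (mod 367). The two roots are 83 and 284.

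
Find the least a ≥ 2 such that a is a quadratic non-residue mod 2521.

(2/2521) = +1, so 2 is a residue.
(3/2521) = +1, so 3 is a residue.
(4/2521) = +1, so 4 is a residue.
(5/2521) = +1, so 5 is a residue.
(6/2521) = +1, so 6 is a residue.
(7/2521) = +1, so 7 is a residue.
(8/2521) = +1, so 8 is a residue.
(9/2521) = +1, so 9 is a residue.
(10/2521) = +1, so 10 is a residue.
(11/2521) = −1, so 11 is the smallest positive non-residue mod 2521.

11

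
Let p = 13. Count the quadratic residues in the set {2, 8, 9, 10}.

2

(2/13) = -1 → non-residue.
(8/13) = -1 → non-residue.
(9/13) = +1 → QR.
(10/13) = +1 → QR.
Total quadratic residues among the 4: 2.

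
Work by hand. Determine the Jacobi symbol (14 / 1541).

-1

Pull out 2: since 1541 ≡ 5 (mod 8), (2/1541) = -1.
Reciprocity: 7 ≡ 3 and 1541 ≡ 1 (mod 4), so (7/1541) = +(1541/7).
Reduce top mod 7: now compute (1/7).
Reached (1/7) = 1. Collecting the sign flips along the way, the symbol is -1.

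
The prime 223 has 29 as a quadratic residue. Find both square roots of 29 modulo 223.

67, 156

Since 223 ≡ 3 (mod 4), a square root of 29 is 29^((223+1)/4) = 29^56 mod 223.
Repeated squaring: 29^2≡172, 29^4≡148, 29^8≡50, 29^16≡47, 29^32≡202 (mod 223).
29^56 = 29^(32+16+8) ≡ 156 (mod 223).
Check: 156² = 24336 ≡ 29 (mod 223). The two roots are 67 and 156.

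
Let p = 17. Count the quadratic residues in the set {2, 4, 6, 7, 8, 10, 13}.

(2/17) = +1 → QR.
(4/17) = +1 → QR.
(6/17) = -1 → non-residue.
(7/17) = -1 → non-residue.
(8/17) = +1 → QR.
(10/17) = -1 → non-residue.
(13/17) = +1 → QR.
Total quadratic residues among the 7: 4.

4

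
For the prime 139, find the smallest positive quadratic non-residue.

2

(2/139) = −1, so 2 is the smallest positive non-residue mod 139.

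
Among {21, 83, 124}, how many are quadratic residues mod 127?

(21/127) = +1 → QR.
(83/127) = -1 → non-residue.
(124/127) = +1 → QR.
Total quadratic residues among the 3: 2.

2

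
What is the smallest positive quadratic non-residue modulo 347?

2

(2/347) = −1, so 2 is the smallest positive non-residue mod 347.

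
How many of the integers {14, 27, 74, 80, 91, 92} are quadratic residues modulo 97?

(14/97) = -1 → non-residue.
(27/97) = +1 → QR.
(74/97) = -1 → non-residue.
(80/97) = -1 → non-residue.
(91/97) = +1 → QR.
(92/97) = -1 → non-residue.
Total quadratic residues among the 6: 2.

2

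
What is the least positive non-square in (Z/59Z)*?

(2/59) = −1, so 2 is the smallest positive non-residue mod 59.

2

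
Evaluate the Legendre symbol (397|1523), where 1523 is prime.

1

Reciprocity: 397 ≡ 1 and 1523 ≡ 3 (mod 4), so (397/1523) = +(1523/397).
Reduce top mod 397: now compute (332/397).
Pull out 2^2: since 397 ≡ 5 (mod 8), (2/397) = -1, so (2/397)^2 = +1.
Reciprocity: 83 ≡ 3 and 397 ≡ 1 (mod 4), so (83/397) = +(397/83).
Reduce top mod 83: now compute (65/83).
Reciprocity: 65 ≡ 1 and 83 ≡ 3 (mod 4), so (65/83) = +(83/65).
Reduce top mod 65: now compute (18/65).
Pull out 2: since 65 ≡ 1 (mod 8), (2/65) = +1.
Reciprocity: 9 ≡ 1 and 65 ≡ 1 (mod 4), so (9/65) = +(65/9).
Reduce top mod 9: now compute (2/9).
Pull out 2: since 9 ≡ 1 (mod 8), (2/9) = +1.
Reached (1/9) = 1. Collecting the sign flips along the way, the symbol is +1.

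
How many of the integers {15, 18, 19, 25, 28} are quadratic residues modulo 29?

2

(15/29) = -1 → non-residue.
(18/29) = -1 → non-residue.
(19/29) = -1 → non-residue.
(25/29) = +1 → QR.
(28/29) = +1 → QR.
Total quadratic residues among the 5: 2.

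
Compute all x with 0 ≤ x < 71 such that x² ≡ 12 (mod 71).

15, 56

Since 71 ≡ 3 (mod 4), a square root of 12 is 12^((71+1)/4) = 12^18 mod 71.
Repeated squaring: 12^2≡2, 12^4≡4, 12^8≡16, 12^16≡43 (mod 71).
12^18 = 12^(16+2) ≡ 15 (mod 71).
Check: 15² = 225 ≡ 12 (mod 71). The two roots are 15 and 56.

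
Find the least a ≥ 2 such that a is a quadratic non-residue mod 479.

13

(2/479) = +1, so 2 is a residue.
(3/479) = +1, so 3 is a residue.
(4/479) = +1, so 4 is a residue.
(5/479) = +1, so 5 is a residue.
(6/479) = +1, so 6 is a residue.
(7/479) = +1, so 7 is a residue.
(8/479) = +1, so 8 is a residue.
(9/479) = +1, so 9 is a residue.
(10/479) = +1, so 10 is a residue.
(11/479) = +1, so 11 is a residue.
(12/479) = +1, so 12 is a residue.
(13/479) = −1, so 13 is the smallest positive non-residue mod 479.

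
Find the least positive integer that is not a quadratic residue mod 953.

3

(2/953) = +1, so 2 is a residue.
(3/953) = −1, so 3 is the smallest positive non-residue mod 953.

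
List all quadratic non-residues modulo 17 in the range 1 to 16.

3 5 6 7 10 11 12 14

Square k = 1,…,8 (k and 17−k give the same square):
1²=1, 2²=4, 3²=9, 4²=16, 5²≡8, 6²≡2, 7²≡15, 8²≡13 (mod 17).
The residues are {1, 2, 4, 8, 9, 13, 15, 16}; the non-residues are the remaining 8 nonzero classes.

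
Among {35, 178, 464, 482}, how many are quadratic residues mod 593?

(35/593) = +1 → QR.
(178/593) = -1 → non-residue.
(464/593) = +1 → QR.
(482/593) = -1 → non-residue.
Total quadratic residues among the 4: 2.

2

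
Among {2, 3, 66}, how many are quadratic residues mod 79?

1

(2/79) = +1 → QR.
(3/79) = -1 → non-residue.
(66/79) = -1 → non-residue.
Total quadratic residues among the 3: 1.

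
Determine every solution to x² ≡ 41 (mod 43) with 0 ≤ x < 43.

16, 27

Since 43 ≡ 3 (mod 4), a square root of 41 is 41^((43+1)/4) = 41^11 mod 43.
Repeated squaring: 41^2≡4, 41^4≡16, 41^8≡41 (mod 43).
41^11 = 41^(8+2+1) ≡ 16 (mod 43).
Check: 16² = 256 ≡ 41 (mod 43). The two roots are 16 and 27.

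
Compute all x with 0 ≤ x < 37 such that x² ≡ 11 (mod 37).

37 ≡ 1 (mod 4), so we find a root by search.
Trying successive values, 14² = 196 ≡ 11 (mod 37). The other root is 37 − 14 = 23.

14, 23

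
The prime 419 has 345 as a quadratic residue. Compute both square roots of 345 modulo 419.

194, 225

Since 419 ≡ 3 (mod 4), a square root of 345 is 345^((419+1)/4) = 345^105 mod 419.
Repeated squaring: 345^2≡29, 345^4≡3, 345^8≡9, 345^16≡81, 345^32≡276, 345^64≡337 (mod 419).
345^105 = 345^(64+32+8+1) ≡ 225 (mod 419).
Check: 225² = 50625 ≡ 345 (mod 419). The two roots are 194 and 225.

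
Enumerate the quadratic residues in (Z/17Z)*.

1, 2, 4, 8, 9, 13, 15, 16

Square k = 1,…,8 (k and 17−k give the same square):
1²=1, 2²=4, 3²=9, 4²=16, 5²≡8, 6²≡2, 7²≡15, 8²≡13 (mod 17).
So the quadratic residues mod 17 are {1, 2, 4, 8, 9, 13, 15, 16}.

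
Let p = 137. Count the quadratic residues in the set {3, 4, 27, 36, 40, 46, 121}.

(3/137) = -1 → non-residue.
(4/137) = +1 → QR.
(27/137) = -1 → non-residue.
(36/137) = +1 → QR.
(40/137) = -1 → non-residue.
(46/137) = -1 → non-residue.
(121/137) = +1 → QR.
Total quadratic residues among the 7: 3.

3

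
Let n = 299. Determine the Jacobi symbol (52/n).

0

Pull out 2^2: since 299 ≡ 3 (mod 8), (2/299) = -1, so (2/299)^2 = +1.
Reciprocity: 13 ≡ 1 and 299 ≡ 3 (mod 4), so (13/299) = +(299/13).
Reduce top mod 13: now compute (0/13).
Top reduces to 0: gcd > 1, so the symbol is 0.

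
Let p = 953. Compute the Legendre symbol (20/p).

-1

Pull out 2^2: since 953 ≡ 1 (mod 8), (2/953) = +1, so (2/953)^2 = +1.
Reciprocity: 5 ≡ 1 and 953 ≡ 1 (mod 4), so (5/953) = +(953/5).
Reduce top mod 5: now compute (3/5).
Reciprocity: 3 ≡ 3 and 5 ≡ 1 (mod 4), so (3/5) = +(5/3).
Reduce top mod 3: now compute (2/3).
Pull out 2: since 3 ≡ 3 (mod 8), (2/3) = -1.
Reached (1/3) = 1. Collecting the sign flips along the way, the symbol is -1.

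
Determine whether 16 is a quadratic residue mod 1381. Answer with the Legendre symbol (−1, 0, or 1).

1

Pull out 2^4: since 1381 ≡ 5 (mod 8), (2/1381) = -1, so (2/1381)^4 = +1.
Reached (1/1381) = 1. Collecting the sign flips along the way, the symbol is +1.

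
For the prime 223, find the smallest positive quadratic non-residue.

(2/223) = +1, so 2 is a residue.
(3/223) = −1, so 3 is the smallest positive non-residue mod 223.

3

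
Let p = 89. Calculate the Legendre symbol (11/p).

Reciprocity: 11 ≡ 3 and 89 ≡ 1 (mod 4), so (11/89) = +(89/11).
Reduce top mod 11: now compute (1/11).
Reached (1/11) = 1. Collecting the sign flips along the way, the symbol is +1.

1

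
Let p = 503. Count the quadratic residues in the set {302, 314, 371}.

(302/503) = -1 → non-residue.
(314/503) = -1 → non-residue.
(371/503) = -1 → non-residue.
Total quadratic residues among the 3: 0.

0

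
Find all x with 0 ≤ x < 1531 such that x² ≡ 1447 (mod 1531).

Since 1531 ≡ 3 (mod 4), a square root of 1447 is 1447^((1531+1)/4) = 1447^383 mod 1531.
Repeated squaring: 1447^2≡932, 1447^4≡547, 1447^8≡664, 1447^16≡1499, 1447^32≡1024, 1447^64≡1372, 1447^128≡785, 1447^256≡763 (mod 1531).
1447^383 = 1447^(256+64+32+16+8+4+2+1) ≡ 397 (mod 1531).
Check: 397² = 157609 ≡ 1447 (mod 1531). The two roots are 397 and 1134.

397, 1134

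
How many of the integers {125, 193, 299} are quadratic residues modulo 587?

2

(125/587) = -1 → non-residue.
(193/587) = +1 → QR.
(299/587) = +1 → QR.
Total quadratic residues among the 3: 2.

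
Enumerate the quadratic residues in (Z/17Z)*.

1,2,4,8,9,13,15,16

Square k = 1,…,8 (k and 17−k give the same square):
1²=1, 2²=4, 3²=9, 4²=16, 5²≡8, 6²≡2, 7²≡15, 8²≡13 (mod 17).
So the quadratic residues mod 17 are {1, 2, 4, 8, 9, 13, 15, 16}.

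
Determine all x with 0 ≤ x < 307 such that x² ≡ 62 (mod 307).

Since 307 ≡ 3 (mod 4), a square root of 62 is 62^((307+1)/4) = 62^77 mod 307.
Repeated squaring: 62^2≡160, 62^4≡119, 62^8≡39, 62^16≡293, 62^32≡196, 62^64≡41 (mod 307).
62^77 = 62^(64+8+4+1) ≡ 26 (mod 307).
Check: 26² = 676 ≡ 62 (mod 307). The two roots are 26 and 281.

26, 281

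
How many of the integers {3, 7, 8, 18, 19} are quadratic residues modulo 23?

3

(3/23) = +1 → QR.
(7/23) = -1 → non-residue.
(8/23) = +1 → QR.
(18/23) = +1 → QR.
(19/23) = -1 → non-residue.
Total quadratic residues among the 5: 3.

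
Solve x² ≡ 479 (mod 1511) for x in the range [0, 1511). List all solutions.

Since 1511 ≡ 3 (mod 4), a square root of 479 is 479^((1511+1)/4) = 479^378 mod 1511.
Repeated squaring: 479^2≡1280, 479^4≡476, 479^8≡1437, 479^16≡943, 479^32≡781, 479^64≡1028, 479^128≡595, 479^256≡451 (mod 1511).
479^378 = 479^(256+64+32+16+8+2) ≡ 843 (mod 1511).
Check: 843² = 710649 ≡ 479 (mod 1511). The two roots are 668 and 843.

668, 843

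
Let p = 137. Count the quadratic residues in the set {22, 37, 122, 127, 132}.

(22/137) = +1 → QR.
(37/137) = +1 → QR.
(122/137) = +1 → QR.
(127/137) = -1 → non-residue.
(132/137) = -1 → non-residue.
Total quadratic residues among the 5: 3.

3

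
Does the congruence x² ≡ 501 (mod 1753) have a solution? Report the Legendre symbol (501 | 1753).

-1

Reciprocity: 501 ≡ 1 and 1753 ≡ 1 (mod 4), so (501/1753) = +(1753/501).
Reduce top mod 501: now compute (250/501).
Pull out 2: since 501 ≡ 5 (mod 8), (2/501) = -1.
Reciprocity: 125 ≡ 1 and 501 ≡ 1 (mod 4), so (125/501) = +(501/125).
Reduce top mod 125: now compute (1/125).
Reached (1/125) = 1. Collecting the sign flips along the way, the symbol is -1.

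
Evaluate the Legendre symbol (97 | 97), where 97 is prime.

0

First reduce: 97 ≡ 0 (mod 97).
Top reduces to 0: gcd > 1, so the symbol is 0.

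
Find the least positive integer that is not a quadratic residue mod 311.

(2/311) = +1, so 2 is a residue.
(3/311) = +1, so 3 is a residue.
(4/311) = +1, so 4 is a residue.
(5/311) = +1, so 5 is a residue.
(6/311) = +1, so 6 is a residue.
(7/311) = +1, so 7 is a residue.
(8/311) = +1, so 8 is a residue.
(9/311) = +1, so 9 is a residue.
(10/311) = +1, so 10 is a residue.
(11/311) = −1, so 11 is the smallest positive non-residue mod 311.

11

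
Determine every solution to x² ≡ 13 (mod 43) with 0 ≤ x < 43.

Since 43 ≡ 3 (mod 4), a square root of 13 is 13^((43+1)/4) = 13^11 mod 43.
Repeated squaring: 13^2≡40, 13^4≡9, 13^8≡38 (mod 43).
13^11 = 13^(8+2+1) ≡ 23 (mod 43).
Check: 23² = 529 ≡ 13 (mod 43). The two roots are 20 and 23.

20, 23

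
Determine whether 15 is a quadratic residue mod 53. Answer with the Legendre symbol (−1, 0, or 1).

Euler's criterion: (15/53) ≡ 15^26 (mod 53).
15^2 ≡ 13 (mod 53)
15^4 ≡ 10 (mod 53)
15^8 ≡ 47 (mod 53)
15^16 ≡ 36 (mod 53)
15^26 = 15^(16+8+2) ≡ 1 (mod 53).
Result is 1, so (15/53) = 1.

1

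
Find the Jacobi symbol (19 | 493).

-1

Reciprocity: 19 ≡ 3 and 493 ≡ 1 (mod 4), so (19/493) = +(493/19).
Reduce top mod 19: now compute (18/19).
Pull out 2: since 19 ≡ 3 (mod 8), (2/19) = -1.
Reciprocity: 9 ≡ 1 and 19 ≡ 3 (mod 4), so (9/19) = +(19/9).
Reduce top mod 9: now compute (1/9).
Reached (1/9) = 1. Collecting the sign flips along the way, the symbol is -1.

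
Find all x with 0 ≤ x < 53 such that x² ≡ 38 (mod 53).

12, 41

53 ≡ 1 (mod 4), so we find a root by search.
Trying successive values, 12² = 144 ≡ 38 (mod 53). The other root is 53 − 12 = 41.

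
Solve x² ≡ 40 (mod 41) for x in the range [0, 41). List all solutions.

9, 32

41 ≡ 1 (mod 4), so we find a root by search.
Trying successive values, 9² = 81 ≡ 40 (mod 41). The other root is 41 − 9 = 32.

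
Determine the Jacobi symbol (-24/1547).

1

First reduce: -24 ≡ 1523 (mod 1547).
Reciprocity: 1523 ≡ 3 and 1547 ≡ 3 (mod 4), so (1523/1547) = −(1547/1523).
Reduce top mod 1523: now compute (24/1523).
Pull out 2^3: since 1523 ≡ 3 (mod 8), (2/1523) = -1, so (2/1523)^3 = -1.
Reciprocity: 3 ≡ 3 and 1523 ≡ 3 (mod 4), so (3/1523) = −(1523/3).
Reduce top mod 3: now compute (2/3).
Pull out 2: since 3 ≡ 3 (mod 8), (2/3) = -1.
Reached (1/3) = 1. Collecting the sign flips along the way, the symbol is +1.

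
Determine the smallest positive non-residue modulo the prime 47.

5

(2/47) = +1, so 2 is a residue.
(3/47) = +1, so 3 is a residue.
(4/47) = +1, so 4 is a residue.
(5/47) = −1, so 5 is the smallest positive non-residue mod 47.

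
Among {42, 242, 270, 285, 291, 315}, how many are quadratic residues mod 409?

2

(42/409) = -1 → non-residue.
(242/409) = +1 → QR.
(270/409) = +1 → QR.
(285/409) = -1 → non-residue.
(291/409) = -1 → non-residue.
(315/409) = -1 → non-residue.
Total quadratic residues among the 6: 2.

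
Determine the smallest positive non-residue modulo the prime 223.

(2/223) = +1, so 2 is a residue.
(3/223) = −1, so 3 is the smallest positive non-residue mod 223.

3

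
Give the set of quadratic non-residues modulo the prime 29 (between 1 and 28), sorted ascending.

Square k = 1,…,14 (k and 29−k give the same square):
1²=1, 2²=4, 3²=9, 4²=16, 5²=25, 6²≡7, 7²≡20, 8²≡6, 9²≡23, 10²≡13, 11²≡5, 12²≡28, 13²≡24, 14²≡22 (mod 29).
The residues are {1, 4, 5, 6, 7, 9, 13, 16, 20, 22, 23, 24, 25, 28}; the non-residues are the remaining 14 nonzero classes.

2 3 8 10 11 12 14 15 17 18 19 21 26 27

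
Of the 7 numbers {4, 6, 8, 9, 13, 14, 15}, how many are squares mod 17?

5

(4/17) = +1 → QR.
(6/17) = -1 → non-residue.
(8/17) = +1 → QR.
(9/17) = +1 → QR.
(13/17) = +1 → QR.
(14/17) = -1 → non-residue.
(15/17) = +1 → QR.
Total quadratic residues among the 7: 5.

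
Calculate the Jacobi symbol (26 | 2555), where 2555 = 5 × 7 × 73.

1

Pull out 2: since 2555 ≡ 3 (mod 8), (2/2555) = -1.
Reciprocity: 13 ≡ 1 and 2555 ≡ 3 (mod 4), so (13/2555) = +(2555/13).
Reduce top mod 13: now compute (7/13).
Reciprocity: 7 ≡ 3 and 13 ≡ 1 (mod 4), so (7/13) = +(13/7).
Reduce top mod 7: now compute (6/7).
Pull out 2: since 7 ≡ 7 (mod 8), (2/7) = +1.
Reciprocity: 3 ≡ 3 and 7 ≡ 3 (mod 4), so (3/7) = −(7/3).
Reduce top mod 3: now compute (1/3).
Reached (1/3) = 1. Collecting the sign flips along the way, the symbol is +1.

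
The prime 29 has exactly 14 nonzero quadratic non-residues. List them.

2, 3, 8, 10, 11, 12, 14, 15, 17, 18, 19, 21, 26, 27

Square k = 1,…,14 (k and 29−k give the same square):
1²=1, 2²=4, 3²=9, 4²=16, 5²=25, 6²≡7, 7²≡20, 8²≡6, 9²≡23, 10²≡13, 11²≡5, 12²≡28, 13²≡24, 14²≡22 (mod 29).
The residues are {1, 4, 5, 6, 7, 9, 13, 16, 20, 22, 23, 24, 25, 28}; the non-residues are the remaining 14 nonzero classes.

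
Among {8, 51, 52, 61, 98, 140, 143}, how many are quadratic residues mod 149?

(8/149) = -1 → non-residue.
(51/149) = -1 → non-residue.
(52/149) = -1 → non-residue.
(61/149) = +1 → QR.
(98/149) = -1 → non-residue.
(140/149) = +1 → QR.
(143/149) = +1 → QR.
Total quadratic residues among the 7: 3.

3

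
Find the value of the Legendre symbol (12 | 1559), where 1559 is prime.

Pull out 2^2: since 1559 ≡ 7 (mod 8), (2/1559) = +1, so (2/1559)^2 = +1.
Reciprocity: 3 ≡ 3 and 1559 ≡ 3 (mod 4), so (3/1559) = −(1559/3).
Reduce top mod 3: now compute (2/3).
Pull out 2: since 3 ≡ 3 (mod 8), (2/3) = -1.
Reached (1/3) = 1. Collecting the sign flips along the way, the symbol is +1.

1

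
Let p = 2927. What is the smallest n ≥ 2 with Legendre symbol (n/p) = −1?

5

(2/2927) = +1, so 2 is a residue.
(3/2927) = +1, so 3 is a residue.
(4/2927) = +1, so 4 is a residue.
(5/2927) = −1, so 5 is the smallest positive non-residue mod 2927.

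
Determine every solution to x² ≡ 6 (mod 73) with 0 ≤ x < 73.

73 ≡ 1 (mod 4), so we find a root by search.
Trying successive values, 15² = 225 ≡ 6 (mod 73). The other root is 73 − 15 = 58.

15, 58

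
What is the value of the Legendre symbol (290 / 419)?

-1

Pull out 2: since 419 ≡ 3 (mod 8), (2/419) = -1.
Reciprocity: 145 ≡ 1 and 419 ≡ 3 (mod 4), so (145/419) = +(419/145).
Reduce top mod 145: now compute (129/145).
Reciprocity: 129 ≡ 1 and 145 ≡ 1 (mod 4), so (129/145) = +(145/129).
Reduce top mod 129: now compute (16/129).
Pull out 2^4: since 129 ≡ 1 (mod 8), (2/129) = +1, so (2/129)^4 = +1.
Reached (1/129) = 1. Collecting the sign flips along the way, the symbol is -1.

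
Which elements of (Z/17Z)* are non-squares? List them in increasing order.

Square k = 1,…,8 (k and 17−k give the same square):
1²=1, 2²=4, 3²=9, 4²=16, 5²≡8, 6²≡2, 7²≡15, 8²≡13 (mod 17).
The residues are {1, 2, 4, 8, 9, 13, 15, 16}; the non-residues are the remaining 8 nonzero classes.

3, 5, 6, 7, 10, 11, 12, 14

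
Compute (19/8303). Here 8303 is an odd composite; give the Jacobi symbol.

0

Reciprocity: 19 ≡ 3 and 8303 ≡ 3 (mod 4), so (19/8303) = −(8303/19).
Reduce top mod 19: now compute (0/19).
Top reduces to 0: gcd > 1, so the symbol is 0.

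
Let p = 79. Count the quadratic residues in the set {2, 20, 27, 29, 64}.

3

(2/79) = +1 → QR.
(20/79) = +1 → QR.
(27/79) = -1 → non-residue.
(29/79) = -1 → non-residue.
(64/79) = +1 → QR.
Total quadratic residues among the 5: 3.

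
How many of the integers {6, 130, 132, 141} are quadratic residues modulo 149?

(6/149) = +1 → QR.
(130/149) = +1 → QR.
(132/149) = +1 → QR.
(141/149) = -1 → non-residue.
Total quadratic residues among the 4: 3.

3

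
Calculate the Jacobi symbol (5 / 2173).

Reciprocity: 5 ≡ 1 and 2173 ≡ 1 (mod 4), so (5/2173) = +(2173/5).
Reduce top mod 5: now compute (3/5).
Reciprocity: 3 ≡ 3 and 5 ≡ 1 (mod 4), so (3/5) = +(5/3).
Reduce top mod 3: now compute (2/3).
Pull out 2: since 3 ≡ 3 (mod 8), (2/3) = -1.
Reached (1/3) = 1. Collecting the sign flips along the way, the symbol is -1.

-1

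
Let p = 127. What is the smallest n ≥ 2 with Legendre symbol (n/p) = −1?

3

(2/127) = +1, so 2 is a residue.
(3/127) = −1, so 3 is the smallest positive non-residue mod 127.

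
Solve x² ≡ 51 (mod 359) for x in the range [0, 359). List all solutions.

123, 236

Since 359 ≡ 3 (mod 4), a square root of 51 is 51^((359+1)/4) = 51^90 mod 359.
Repeated squaring: 51^2≡88, 51^4≡205, 51^8≡22, 51^16≡125, 51^32≡188, 51^64≡162 (mod 359).
51^90 = 51^(64+16+8+2) ≡ 123 (mod 359).
Check: 123² = 15129 ≡ 51 (mod 359). The two roots are 123 and 236.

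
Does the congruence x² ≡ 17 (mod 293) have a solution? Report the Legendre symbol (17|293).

Reciprocity: 17 ≡ 1 and 293 ≡ 1 (mod 4), so (17/293) = +(293/17).
Reduce top mod 17: now compute (4/17).
Pull out 2^2: since 17 ≡ 1 (mod 8), (2/17) = +1, so (2/17)^2 = +1.
Reached (1/17) = 1. Collecting the sign flips along the way, the symbol is +1.

1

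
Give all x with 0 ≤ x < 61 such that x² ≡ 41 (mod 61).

61 ≡ 1 (mod 4), so we find a root by search.
Trying successive values, 23² = 529 ≡ 41 (mod 61). The other root is 61 − 23 = 38.

23, 38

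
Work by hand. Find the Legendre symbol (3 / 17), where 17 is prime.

Euler's criterion: (3/17) ≡ 3^8 (mod 17).
3^2 ≡ 9 (mod 17)
3^4 ≡ 13 (mod 17)
3^8 ≡ 16 (mod 17)
3^8 = 3^(8) ≡ 16 (mod 17).
Result is 16 ≡ −1, so (3/17) = −1.

-1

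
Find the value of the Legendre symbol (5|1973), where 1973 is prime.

Reciprocity: 5 ≡ 1 and 1973 ≡ 1 (mod 4), so (5/1973) = +(1973/5).
Reduce top mod 5: now compute (3/5).
Reciprocity: 3 ≡ 3 and 5 ≡ 1 (mod 4), so (3/5) = +(5/3).
Reduce top mod 3: now compute (2/3).
Pull out 2: since 3 ≡ 3 (mod 8), (2/3) = -1.
Reached (1/3) = 1. Collecting the sign flips along the way, the symbol is -1.

-1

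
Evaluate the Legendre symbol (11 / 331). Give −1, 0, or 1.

Euler's criterion: (11/331) ≡ 11^165 (mod 331).
11^2 ≡ 121 (mod 331)
11^4 ≡ 77 (mod 331)
11^8 ≡ 302 (mod 331)
11^16 ≡ 179 (mod 331)
11^32 ≡ 265 (mod 331)
11^64 ≡ 53 (mod 331)
11^128 ≡ 161 (mod 331)
11^165 = 11^(128+32+4+1) ≡ 330 (mod 331).
Result is 330 ≡ −1, so (11/331) = −1.

-1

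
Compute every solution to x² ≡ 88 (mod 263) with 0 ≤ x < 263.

80, 183

Since 263 ≡ 3 (mod 4), a square root of 88 is 88^((263+1)/4) = 88^66 mod 263.
Repeated squaring: 88^2≡117, 88^4≡13, 88^8≡169, 88^16≡157, 88^32≡190, 88^64≡69 (mod 263).
88^66 = 88^(64+2) ≡ 183 (mod 263).
Check: 183² = 33489 ≡ 88 (mod 263). The two roots are 80 and 183.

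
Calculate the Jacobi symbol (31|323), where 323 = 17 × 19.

Reciprocity: 31 ≡ 3 and 323 ≡ 3 (mod 4), so (31/323) = −(323/31).
Reduce top mod 31: now compute (13/31).
Reciprocity: 13 ≡ 1 and 31 ≡ 3 (mod 4), so (13/31) = +(31/13).
Reduce top mod 13: now compute (5/13).
Reciprocity: 5 ≡ 1 and 13 ≡ 1 (mod 4), so (5/13) = +(13/5).
Reduce top mod 5: now compute (3/5).
Reciprocity: 3 ≡ 3 and 5 ≡ 1 (mod 4), so (3/5) = +(5/3).
Reduce top mod 3: now compute (2/3).
Pull out 2: since 3 ≡ 3 (mod 8), (2/3) = -1.
Reached (1/3) = 1. Collecting the sign flips along the way, the symbol is +1.

1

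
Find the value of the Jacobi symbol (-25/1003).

-1

First reduce: -25 ≡ 978 (mod 1003).
Pull out 2: since 1003 ≡ 3 (mod 8), (2/1003) = -1.
Reciprocity: 489 ≡ 1 and 1003 ≡ 3 (mod 4), so (489/1003) = +(1003/489).
Reduce top mod 489: now compute (25/489).
Reciprocity: 25 ≡ 1 and 489 ≡ 1 (mod 4), so (25/489) = +(489/25).
Reduce top mod 25: now compute (14/25).
Pull out 2: since 25 ≡ 1 (mod 8), (2/25) = +1.
Reciprocity: 7 ≡ 3 and 25 ≡ 1 (mod 4), so (7/25) = +(25/7).
Reduce top mod 7: now compute (4/7).
Pull out 2^2: since 7 ≡ 7 (mod 8), (2/7) = +1, so (2/7)^2 = +1.
Reached (1/7) = 1. Collecting the sign flips along the way, the symbol is -1.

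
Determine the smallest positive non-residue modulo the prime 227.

(2/227) = −1, so 2 is the smallest positive non-residue mod 227.

2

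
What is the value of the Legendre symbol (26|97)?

Euler's criterion: (26/97) ≡ 26^48 (mod 97).
26^2 ≡ 94 (mod 97)
26^4 ≡ 9 (mod 97)
26^8 ≡ 81 (mod 97)
26^16 ≡ 62 (mod 97)
26^32 ≡ 61 (mod 97)
26^48 = 26^(32+16) ≡ 96 (mod 97).
Result is 96 ≡ −1, so (26/97) = −1.

-1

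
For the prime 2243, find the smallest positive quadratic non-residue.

(2/2243) = −1, so 2 is the smallest positive non-residue mod 2243.

2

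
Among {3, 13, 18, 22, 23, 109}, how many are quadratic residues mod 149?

(3/149) = -1 → non-residue.
(13/149) = -1 → non-residue.
(18/149) = -1 → non-residue.
(22/149) = +1 → QR.
(23/149) = -1 → non-residue.
(109/149) = -1 → non-residue.
Total quadratic residues among the 6: 1.

1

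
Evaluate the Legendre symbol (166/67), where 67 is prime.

-1

Euler's criterion: (166/67) ≡ 32^33 (mod 67).
32^2 ≡ 19 (mod 67)
32^4 ≡ 26 (mod 67)
32^8 ≡ 6 (mod 67)
32^16 ≡ 36 (mod 67)
32^32 ≡ 23 (mod 67)
32^33 = 32^(32+1) ≡ 66 (mod 67).
Result is 66 ≡ −1, so (166/67) = −1.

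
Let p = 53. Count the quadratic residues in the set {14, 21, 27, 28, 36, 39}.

2

(14/53) = -1 → non-residue.
(21/53) = -1 → non-residue.
(27/53) = -1 → non-residue.
(28/53) = +1 → QR.
(36/53) = +1 → QR.
(39/53) = -1 → non-residue.
Total quadratic residues among the 6: 2.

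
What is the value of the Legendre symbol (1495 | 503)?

-1

Euler's criterion: (1495/503) ≡ 489^251 (mod 503).
489^2 ≡ 196 (mod 503)
489^4 ≡ 188 (mod 503)
489^8 ≡ 134 (mod 503)
489^16 ≡ 351 (mod 503)
489^32 ≡ 469 (mod 503)
489^64 ≡ 150 (mod 503)
489^128 ≡ 368 (mod 503)
489^251 = 489^(128+64+32+16+8+2+1) ≡ 502 (mod 503).
Result is 502 ≡ −1, so (1495/503) = −1.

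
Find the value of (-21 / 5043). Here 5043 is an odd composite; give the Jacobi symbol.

0

First reduce: -21 ≡ 5022 (mod 5043).
Pull out 2: since 5043 ≡ 3 (mod 8), (2/5043) = -1.
Reciprocity: 2511 ≡ 3 and 5043 ≡ 3 (mod 4), so (2511/5043) = −(5043/2511).
Reduce top mod 2511: now compute (21/2511).
Reciprocity: 21 ≡ 1 and 2511 ≡ 3 (mod 4), so (21/2511) = +(2511/21).
Reduce top mod 21: now compute (12/21).
Pull out 2^2: since 21 ≡ 5 (mod 8), (2/21) = -1, so (2/21)^2 = +1.
Reciprocity: 3 ≡ 3 and 21 ≡ 1 (mod 4), so (3/21) = +(21/3).
Reduce top mod 3: now compute (0/3).
Top reduces to 0: gcd > 1, so the symbol is 0.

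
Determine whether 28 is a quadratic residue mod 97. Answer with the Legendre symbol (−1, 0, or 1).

Pull out 2^2: since 97 ≡ 1 (mod 8), (2/97) = +1, so (2/97)^2 = +1.
Reciprocity: 7 ≡ 3 and 97 ≡ 1 (mod 4), so (7/97) = +(97/7).
Reduce top mod 7: now compute (6/7).
Pull out 2: since 7 ≡ 7 (mod 8), (2/7) = +1.
Reciprocity: 3 ≡ 3 and 7 ≡ 3 (mod 4), so (3/7) = −(7/3).
Reduce top mod 3: now compute (1/3).
Reached (1/3) = 1. Collecting the sign flips along the way, the symbol is -1.

-1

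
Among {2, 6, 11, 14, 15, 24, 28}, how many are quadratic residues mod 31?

(2/31) = +1 → QR.
(6/31) = -1 → non-residue.
(11/31) = -1 → non-residue.
(14/31) = +1 → QR.
(15/31) = -1 → non-residue.
(24/31) = -1 → non-residue.
(28/31) = +1 → QR.
Total quadratic residues among the 7: 3.

3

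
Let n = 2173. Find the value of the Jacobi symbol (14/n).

Pull out 2: since 2173 ≡ 5 (mod 8), (2/2173) = -1.
Reciprocity: 7 ≡ 3 and 2173 ≡ 1 (mod 4), so (7/2173) = +(2173/7).
Reduce top mod 7: now compute (3/7).
Reciprocity: 3 ≡ 3 and 7 ≡ 3 (mod 4), so (3/7) = −(7/3).
Reduce top mod 3: now compute (1/3).
Reached (1/3) = 1. Collecting the sign flips along the way, the symbol is +1.

1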